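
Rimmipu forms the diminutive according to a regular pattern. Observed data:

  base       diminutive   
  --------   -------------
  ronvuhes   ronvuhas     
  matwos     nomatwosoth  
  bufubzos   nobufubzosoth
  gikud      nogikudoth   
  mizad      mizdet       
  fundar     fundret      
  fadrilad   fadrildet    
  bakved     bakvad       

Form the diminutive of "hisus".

mizad and bakved both end in -d yet inflect differently (mizdet, bakvad), so the final letter is not what conditions the rule; the last vowel is.
"hisus" has last vowel 'u'. The one such stem in the data (gikud → nogikudoth) adds no- … -oth around the stem, so the same rule applies.
The other patterns: stems whose last vowel is 'a' delete the last vowel and add -et; stems whose last vowel is 'e' change the last vowel to 'a'.
So hisus → nohisusoth.

nohisusoth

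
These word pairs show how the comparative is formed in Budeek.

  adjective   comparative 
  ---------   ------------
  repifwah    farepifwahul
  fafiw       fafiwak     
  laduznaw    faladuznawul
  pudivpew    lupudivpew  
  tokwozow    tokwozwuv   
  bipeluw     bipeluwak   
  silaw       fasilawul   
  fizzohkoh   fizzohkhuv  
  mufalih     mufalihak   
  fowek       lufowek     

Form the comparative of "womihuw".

womihuwak

pudivpew and silaw both end in -w yet inflect differently (lupudivpew, fasilawul), so the final letter is not what conditions the rule; the last vowel is.
"womihuw" has last vowel 'u'. The one such stem in the data (bipeluw → bipeluwak) adds -ak, so the same rule applies.
So womihuw → womihuwak.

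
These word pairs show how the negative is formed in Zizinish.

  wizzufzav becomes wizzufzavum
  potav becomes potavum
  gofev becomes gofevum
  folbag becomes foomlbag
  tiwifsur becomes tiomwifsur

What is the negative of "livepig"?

wizzufzav and folbag both have last vowel 'a' yet inflect differently (wizzufzavum, foomlbag), so the last vowel is not what conditions the rule; the final letter is.
"livepig" ends in -g. The one such stem in the data (folbag → foomlbag) inserts -om- after the first vowel (as does tiwifsur), so the same rule applies.
So livepig → liomvepig.

liomvepig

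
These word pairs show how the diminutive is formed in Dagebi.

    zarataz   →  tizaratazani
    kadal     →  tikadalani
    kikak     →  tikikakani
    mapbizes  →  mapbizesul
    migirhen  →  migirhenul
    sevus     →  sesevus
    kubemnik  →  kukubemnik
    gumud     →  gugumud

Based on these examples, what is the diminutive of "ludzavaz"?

mapbizes and sevus both end in -s yet inflect differently (mapbizesul, sesevus), so the final letter is not what conditions the rule; the last vowel is.
"ludzavaz" has last vowel 'a'. The stems whose last vowel is 'a' (zarataz → tizaratazani, kadal → tikadalani, kikak → tikikakani) add ti- … -ani around the stem.
So ludzavaz → tiludzavazani.

tiludzavazani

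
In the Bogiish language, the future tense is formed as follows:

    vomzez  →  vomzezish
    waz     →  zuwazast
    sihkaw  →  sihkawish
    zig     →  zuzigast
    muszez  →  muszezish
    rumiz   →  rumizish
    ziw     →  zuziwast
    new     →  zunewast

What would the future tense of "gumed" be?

gumedish

muszez and waz both end in -z yet inflect differently (muszezish, zuwazast), so the final letter is not what conditions the rule; the number of vowels is.
"gumed" has 2 vowels. The stems with 2 vowels (sihkaw → sihkawish, muszez → muszezish, rumiz → rumizish) add -ish.
So gumed → gumedish.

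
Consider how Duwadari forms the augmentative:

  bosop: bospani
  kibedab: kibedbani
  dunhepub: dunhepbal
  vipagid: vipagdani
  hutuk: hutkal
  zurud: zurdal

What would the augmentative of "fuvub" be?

dunhepub and kibedab both end in -b yet inflect differently (dunhepbal, kibedbani), so the final letter is not what conditions the rule; the last vowel is.
"fuvub" has last vowel 'u'. The stems whose last vowel is 'u' (hutuk → hutkal, zurud → zurdal, dunhepub → dunhepbal) delete the last vowel and add -al.
So fuvub → fuvbal.

fuvbal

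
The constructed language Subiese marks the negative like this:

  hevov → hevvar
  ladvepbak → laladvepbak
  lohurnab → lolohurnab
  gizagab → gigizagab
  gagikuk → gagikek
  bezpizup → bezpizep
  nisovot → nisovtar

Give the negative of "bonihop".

gagikuk and ladvepbak both end in -k yet inflect differently (gagikek, laladvepbak), so the final letter is not what conditions the rule; the last vowel is.
"bonihop" has last vowel 'o'. The stems whose last vowel is 'o' (nisovot → nisovtar, hevov → hevvar) delete the last vowel and add -ar.
So bonihop → bonihpar.

bonihpar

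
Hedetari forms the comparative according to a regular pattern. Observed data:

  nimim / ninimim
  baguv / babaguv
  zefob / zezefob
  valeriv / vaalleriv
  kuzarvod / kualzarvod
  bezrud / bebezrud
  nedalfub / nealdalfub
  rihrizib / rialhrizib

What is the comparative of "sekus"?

sesekus

"sekus" has 2 vowels. The stems with 2 vowels (baguv → babaguv, zefob → zezefob, nimim → ninimim) repeat the first consonant+vowel as a prefix.
The other pattern: stems with 3 vowels insert -al- after the first vowel.
So sekus → sesekus.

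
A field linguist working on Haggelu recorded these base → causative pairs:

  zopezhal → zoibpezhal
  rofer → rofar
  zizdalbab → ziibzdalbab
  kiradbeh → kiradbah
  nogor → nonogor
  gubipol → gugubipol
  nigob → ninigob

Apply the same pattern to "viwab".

rofer and nogor both end in -r yet inflect differently (rofar, nonogor), so the final letter is not what conditions the rule; the last vowel is.
"viwab" has last vowel 'a'. The stems whose last vowel is 'a' (zizdalbab → ziibzdalbab, zopezhal → zoibpezhal) insert -ib- after the first vowel.
The other patterns: stems whose last vowel is 'e' change the last vowel to 'a'; stems whose last vowel is 'o' repeat the first consonant+vowel as a prefix.
So viwab → viibwab.

viibwab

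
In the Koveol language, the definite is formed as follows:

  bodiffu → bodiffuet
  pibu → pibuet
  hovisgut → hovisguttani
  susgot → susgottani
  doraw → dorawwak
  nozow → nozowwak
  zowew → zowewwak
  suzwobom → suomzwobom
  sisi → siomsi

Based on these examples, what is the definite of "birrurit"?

bodiffu and hovisgut both have last vowel 'u' yet inflect differently (bodiffuet, hovisguttani), so the last vowel is not what conditions the rule; the final letter is.
"birrurit" ends in -t. The stems ending in -t (hovisgut → hovisguttani, susgot → susgottani) double the final consonant and add -ani.
So birrurit → birrurittani.

birrurittani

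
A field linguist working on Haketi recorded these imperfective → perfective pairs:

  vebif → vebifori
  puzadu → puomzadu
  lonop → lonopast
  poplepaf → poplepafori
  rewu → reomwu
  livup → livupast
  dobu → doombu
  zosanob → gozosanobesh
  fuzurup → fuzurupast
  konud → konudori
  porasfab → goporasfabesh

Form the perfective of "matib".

puzadu and livup both have last vowel 'u' yet inflect differently (puomzadu, livupast), so the last vowel is not what conditions the rule; the final letter is.
"matib" ends in -b. The stems ending in -b (zosanob → gozosanobesh, porasfab → goporasfabesh) add go- … -esh around the stem.
The other patterns: stems ending in -u insert -om- after the first vowel; stems ending in -p add -ast; stems ending in -d or -f add -ori.
So matib → gomatibesh.

gomatibesh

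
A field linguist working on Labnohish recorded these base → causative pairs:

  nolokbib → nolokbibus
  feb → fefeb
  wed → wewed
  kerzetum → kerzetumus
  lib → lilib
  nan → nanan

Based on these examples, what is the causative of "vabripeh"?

vabripehus

nolokbib and feb both end in -b yet inflect differently (nolokbibus, fefeb), so the final letter is not what conditions the rule; the number of vowels is.
"vabripeh" has 3 vowels. The stems with 3 vowels (nolokbib → nolokbibus, kerzetum → kerzetumus) add -us.
The other pattern: stems with 1 vowel repeat the first consonant+vowel as a prefix.
So vabripeh → vabripehus.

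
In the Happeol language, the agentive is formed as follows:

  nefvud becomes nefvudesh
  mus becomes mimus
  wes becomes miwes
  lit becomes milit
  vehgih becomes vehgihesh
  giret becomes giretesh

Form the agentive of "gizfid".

gizfidesh

giret and lit both end in -t yet inflect differently (giretesh, milit), so the final letter is not what conditions the rule; the number of vowels is.
"gizfid" has 2 vowels. The stems with 2 vowels (nefvud → nefvudesh, giret → giretesh, vehgih → vehgihesh) add -esh.
The other pattern: stems with 1 vowel add the prefix mi-.
So gizfid → gizfidesh.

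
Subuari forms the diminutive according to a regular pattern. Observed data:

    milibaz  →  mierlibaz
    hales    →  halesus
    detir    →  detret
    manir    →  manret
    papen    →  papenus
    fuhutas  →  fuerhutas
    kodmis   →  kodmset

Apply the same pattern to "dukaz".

"dukaz" has last vowel 'a'. The stems whose last vowel is 'a' (fuhutas → fuerhutas, milibaz → mierlibaz) insert -er- after the first vowel.
So dukaz → duerkaz.

duerkaz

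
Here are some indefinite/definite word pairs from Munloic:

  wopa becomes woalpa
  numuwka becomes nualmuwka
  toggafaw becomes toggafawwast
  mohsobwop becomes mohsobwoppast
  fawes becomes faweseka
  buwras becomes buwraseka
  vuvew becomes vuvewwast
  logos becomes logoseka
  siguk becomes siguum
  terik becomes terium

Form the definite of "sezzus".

numuwka and buwras both have last vowel 'a' yet inflect differently (nualmuwka, buwraseka), so the last vowel is not what conditions the rule; the final letter is.
"sezzus" ends in -s. The stems ending in -s (buwras → buwraseka, logos → logoseka, fawes → faweseka) add -eka.
So sezzus → sezzuseka.

sezzuseka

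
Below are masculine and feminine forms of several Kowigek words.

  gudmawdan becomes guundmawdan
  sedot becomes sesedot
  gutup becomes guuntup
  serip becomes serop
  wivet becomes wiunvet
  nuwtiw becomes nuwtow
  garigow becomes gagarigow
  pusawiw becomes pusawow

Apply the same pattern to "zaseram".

zaunseram

garigow and pusawiw both end in -w yet inflect differently (gagarigow, pusawow), so the final letter is not what conditions the rule; the last vowel is.
"zaseram" has last vowel 'a'. The one such stem in the data (gudmawdan → guundmawdan) inserts -un- after the first vowel (as do gutup, wivet), so the same rule applies.
The other patterns: stems whose last vowel is 'o' repeat the first consonant+vowel as a prefix; stems whose last vowel is 'i' change the last vowel to 'o'.
So zaseram → zaunseram.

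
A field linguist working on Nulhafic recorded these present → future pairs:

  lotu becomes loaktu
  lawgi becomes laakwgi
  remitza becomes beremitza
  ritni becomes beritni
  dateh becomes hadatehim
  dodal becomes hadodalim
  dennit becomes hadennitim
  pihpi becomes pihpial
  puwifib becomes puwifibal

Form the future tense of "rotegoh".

berotegoh

lawgi and ritni both end in -i yet inflect differently (laakwgi, beritni), so the final letter is not what conditions the rule; the first letter is.
"rotegoh" begins with r-. The stems beginning with r- (remitza → beremitza, ritni → beritni) add the prefix be-.
So rotegoh → berotegoh.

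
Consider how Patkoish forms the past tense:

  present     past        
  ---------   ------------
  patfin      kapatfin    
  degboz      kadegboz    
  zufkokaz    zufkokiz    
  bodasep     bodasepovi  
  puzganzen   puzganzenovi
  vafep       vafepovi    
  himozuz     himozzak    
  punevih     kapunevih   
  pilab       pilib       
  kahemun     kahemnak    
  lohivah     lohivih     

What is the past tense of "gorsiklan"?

punevih and lohivah both end in -h yet inflect differently (kapunevih, lohivih), so the final letter is not what conditions the rule; the last vowel is.
"gorsiklan" has last vowel 'a'. The stems whose last vowel is 'a' (lohivah → lohivih, pilab → pilib, zufkokaz → zufkokiz) change the last vowel to 'i'.
The other patterns: stems whose last vowel is 'i' or 'o' add the prefix ka-; stems whose last vowel is 'u' delete the last vowel and add -ak; stems whose last vowel is 'e' add -ovi.
So gorsiklan → gorsiklin.

gorsiklin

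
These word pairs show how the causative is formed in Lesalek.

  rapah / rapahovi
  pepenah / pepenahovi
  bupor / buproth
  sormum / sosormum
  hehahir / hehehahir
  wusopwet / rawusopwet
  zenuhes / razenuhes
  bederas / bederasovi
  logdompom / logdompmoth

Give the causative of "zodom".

zenuhes and bederas both end in -s yet inflect differently (razenuhes, bederasovi), so the final letter is not what conditions the rule; the last vowel is.
"zodom" has last vowel 'o'. The stems whose last vowel is 'o' (bupor → buproth, logdompom → logdompmoth) delete the last vowel and add -oth.
The other patterns: stems whose last vowel is 'e' add the prefix ra-; stems whose last vowel is 'a' add -ovi; stems whose last vowel is 'i' or 'u' repeat the first consonant+vowel as a prefix.
So zodom → zodmoth.

zodmoth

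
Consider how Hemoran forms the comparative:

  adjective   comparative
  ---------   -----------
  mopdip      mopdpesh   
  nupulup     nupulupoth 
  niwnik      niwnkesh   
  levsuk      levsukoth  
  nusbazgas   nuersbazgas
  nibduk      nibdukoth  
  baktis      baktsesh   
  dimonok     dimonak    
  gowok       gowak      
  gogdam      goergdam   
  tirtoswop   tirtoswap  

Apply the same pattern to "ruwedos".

dimonok and levsuk both end in -k yet inflect differently (dimonak, levsukoth), so the final letter is not what conditions the rule; the last vowel is.
"ruwedos" has last vowel 'o'. The stems whose last vowel is 'o' (dimonok → dimonak, tirtoswop → tirtoswap, gowok → gowak) change the last vowel to 'a'.
The other patterns: stems whose last vowel is 'a' insert -er- after the first vowel; stems whose last vowel is 'u' add -oth; stems whose last vowel is 'i' delete the last vowel and add -esh.
So ruwedos → ruwedas.

ruwedas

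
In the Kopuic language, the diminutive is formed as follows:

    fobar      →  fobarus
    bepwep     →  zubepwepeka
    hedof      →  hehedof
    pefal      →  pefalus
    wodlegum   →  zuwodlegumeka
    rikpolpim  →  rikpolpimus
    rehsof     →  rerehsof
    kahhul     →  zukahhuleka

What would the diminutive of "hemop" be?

pefal and kahhul both end in -l yet inflect differently (pefalus, zukahhuleka), so the final letter is not what conditions the rule; the last vowel is.
"hemop" has last vowel 'o'. The stems whose last vowel is 'o' (hedof → hehedof, rehsof → rerehsof) repeat the first consonant+vowel as a prefix.
So hemop → hehemop.

hehemop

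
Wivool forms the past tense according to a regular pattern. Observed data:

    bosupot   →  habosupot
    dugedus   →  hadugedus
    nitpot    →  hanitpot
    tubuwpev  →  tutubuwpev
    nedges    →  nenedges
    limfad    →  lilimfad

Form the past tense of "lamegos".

halamegos

"lamegos" has last vowel 'o'. The stems whose last vowel is 'o' (bosupot → habosupot, nitpot → hanitpot) add the prefix ha-.
The other pattern: stems whose last vowel is 'a' or 'e' repeat the first consonant+vowel as a prefix.
So lamegos → halamegos.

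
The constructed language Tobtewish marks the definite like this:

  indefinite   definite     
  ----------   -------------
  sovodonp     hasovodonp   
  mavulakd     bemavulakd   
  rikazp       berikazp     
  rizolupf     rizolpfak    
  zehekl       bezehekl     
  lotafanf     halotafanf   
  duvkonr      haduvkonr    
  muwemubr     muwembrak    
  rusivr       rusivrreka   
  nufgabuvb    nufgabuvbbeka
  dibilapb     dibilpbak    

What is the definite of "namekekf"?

benamekekf

muwemubr and rusivr both end in -r yet inflect differently (muwembrak, rusivrreka), so the final letter is not what conditions the rule; the second-to-last letter is.
"namekekf" has second-to-last letter 'k'. The stems whose second-to-last letter is 'k' (mavulakd → bemavulakd, zehekl → bezehekl) add the prefix be-.
The other patterns: stems whose second-to-last letter is 'b' or 'p' delete the last vowel and add -ak; stems whose second-to-last letter is 'v' double the final consonant and add -eka; stems whose second-to-last letter is 'n' add the prefix ha-.
So namekekf → benamekekf.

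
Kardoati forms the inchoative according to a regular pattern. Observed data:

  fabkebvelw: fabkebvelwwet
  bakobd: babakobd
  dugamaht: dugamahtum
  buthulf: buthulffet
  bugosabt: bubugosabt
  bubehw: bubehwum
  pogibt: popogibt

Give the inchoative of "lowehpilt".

fabkebvelw and bubehw both end in -w yet inflect differently (fabkebvelwwet, bubehwum), so the final letter is not what conditions the rule; the second-to-last letter is.
"lowehpilt" has second-to-last letter 'l'. The stems whose second-to-last letter is 'l' (fabkebvelw → fabkebvelwwet, buthulf → buthulffet) double the final consonant and add -et.
So lowehpilt → lowehpilttet.

lowehpilttet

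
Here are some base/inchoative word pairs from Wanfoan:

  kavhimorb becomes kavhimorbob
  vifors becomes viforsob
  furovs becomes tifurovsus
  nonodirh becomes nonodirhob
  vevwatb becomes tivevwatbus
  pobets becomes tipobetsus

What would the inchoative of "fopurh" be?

vifors and furovs both end in -s yet inflect differently (viforsob, tifurovsus), so the final letter is not what conditions the rule; the second-to-last letter is.
"fopurh" has second-to-last letter 'r'. The stems whose second-to-last letter is 'r' (vifors → viforsob, kavhimorb → kavhimorbob, nonodirh → nonodirhob) add -ob.
So fopurh → fopurhob.

fopurhob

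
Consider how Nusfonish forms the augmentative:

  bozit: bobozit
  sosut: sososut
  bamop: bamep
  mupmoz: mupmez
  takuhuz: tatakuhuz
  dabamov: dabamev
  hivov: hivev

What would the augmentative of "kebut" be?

kekebut

mupmoz and takuhuz both end in -z yet inflect differently (mupmez, tatakuhuz), so the final letter is not what conditions the rule; the last vowel is.
"kebut" has last vowel 'u'. The stems whose last vowel is 'u' (takuhuz → tatakuhuz, sosut → sososut) repeat the first consonant+vowel as a prefix.
So kebut → kekebut.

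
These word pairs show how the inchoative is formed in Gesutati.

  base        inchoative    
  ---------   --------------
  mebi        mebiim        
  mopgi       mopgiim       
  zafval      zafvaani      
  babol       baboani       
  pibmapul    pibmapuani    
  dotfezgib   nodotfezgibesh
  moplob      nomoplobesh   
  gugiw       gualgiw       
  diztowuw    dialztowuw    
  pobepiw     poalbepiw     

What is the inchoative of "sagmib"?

nosagmibesh

mebi and dotfezgib both have last vowel 'i' yet inflect differently (mebiim, nodotfezgibesh), so the last vowel is not what conditions the rule; the final letter is.
"sagmib" ends in -b. The stems ending in -b (dotfezgib → nodotfezgibesh, moplob → nomoplobesh) add no- … -esh around the stem.
The other patterns: stems ending in -i add -im; stems ending in -l drop the final letter and add -ani; stems ending in -w insert -al- after the first vowel.
So sagmib → nosagmibesh.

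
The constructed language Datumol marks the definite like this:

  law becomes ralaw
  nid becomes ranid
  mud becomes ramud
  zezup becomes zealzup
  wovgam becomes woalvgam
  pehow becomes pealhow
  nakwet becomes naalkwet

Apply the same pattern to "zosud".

law and pehow both end in -w yet inflect differently (ralaw, pealhow), so the final letter is not what conditions the rule; the number of vowels is.
"zosud" has 2 vowels. The stems with 2 vowels (zezup → zealzup, wovgam → woalvgam, pehow → pealhow) insert -al- after the first vowel.
The other pattern: stems with 1 vowel add the prefix ra-.
So zosud → zoalsud.

zoalsud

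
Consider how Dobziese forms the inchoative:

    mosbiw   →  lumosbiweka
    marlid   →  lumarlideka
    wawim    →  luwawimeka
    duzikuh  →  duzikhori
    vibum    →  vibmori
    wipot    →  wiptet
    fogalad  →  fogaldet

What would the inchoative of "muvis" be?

lumuviseka

wawim and vibum both end in -m yet inflect differently (luwawimeka, vibmori), so the final letter is not what conditions the rule; the last vowel is.
"muvis" has last vowel 'i'. The stems whose last vowel is 'i' (mosbiw → lumosbiweka, marlid → lumarlideka, wawim → luwawimeka) add lu- … -eka around the stem.
So muvis → lumuviseka.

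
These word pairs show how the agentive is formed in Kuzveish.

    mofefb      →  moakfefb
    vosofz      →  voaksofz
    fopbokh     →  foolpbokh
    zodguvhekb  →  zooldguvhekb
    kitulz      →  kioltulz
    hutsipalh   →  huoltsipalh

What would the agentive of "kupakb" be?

mofefb and zodguvhekb both end in -b yet inflect differently (moakfefb, zooldguvhekb), so the final letter is not what conditions the rule; the second-to-last letter is.
"kupakb" has second-to-last letter 'k'. The stems whose second-to-last letter is 'k' (fopbokh → foolpbokh, zodguvhekb → zooldguvhekb) insert -ol- after the first vowel.
So kupakb → kuolpakb.

kuolpakb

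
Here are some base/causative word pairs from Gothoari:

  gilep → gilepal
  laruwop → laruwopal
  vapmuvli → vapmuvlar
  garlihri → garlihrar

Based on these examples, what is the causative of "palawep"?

palawepal

"palawep" ends in a consonant. The stems ending in a consonant (gilep → gilepal, laruwop → laruwopal) add -al.
The other pattern: stems ending in a vowel drop the final letter and add -ar.
So palawep → palawepal.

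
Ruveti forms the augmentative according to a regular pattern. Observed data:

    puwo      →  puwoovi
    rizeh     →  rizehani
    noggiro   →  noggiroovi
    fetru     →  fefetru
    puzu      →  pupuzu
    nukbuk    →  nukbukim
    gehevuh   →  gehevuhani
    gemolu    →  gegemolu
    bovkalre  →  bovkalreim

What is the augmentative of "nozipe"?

nukbuk and gehevuh both have last vowel 'u' yet inflect differently (nukbukim, gehevuhani), so the last vowel is not what conditions the rule; the final letter is.
"nozipe" ends in -e. The one such stem in the data (bovkalre → bovkalreim) adds -im, so the same rule applies.
The other patterns: stems ending in -h add -ani; stems ending in -u repeat the first consonant+vowel as a prefix; stems ending in -o add -ovi.
So nozipe → nozipeim.

nozipeim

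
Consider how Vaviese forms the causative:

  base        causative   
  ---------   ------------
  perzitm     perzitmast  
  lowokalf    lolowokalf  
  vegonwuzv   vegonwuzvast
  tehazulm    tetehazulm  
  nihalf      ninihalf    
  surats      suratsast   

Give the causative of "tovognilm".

tehazulm and perzitm both end in -m yet inflect differently (tetehazulm, perzitmast), so the final letter is not what conditions the rule; the second-to-last letter is.
"tovognilm" has second-to-last letter 'l'. The stems whose second-to-last letter is 'l' (nihalf → ninihalf, lowokalf → lolowokalf, tehazulm → tetehazulm) repeat the first consonant+vowel as a prefix.
The other pattern: stems whose second-to-last letter is 't' or 'z' add -ast.
So tovognilm → totovognilm.

totovognilm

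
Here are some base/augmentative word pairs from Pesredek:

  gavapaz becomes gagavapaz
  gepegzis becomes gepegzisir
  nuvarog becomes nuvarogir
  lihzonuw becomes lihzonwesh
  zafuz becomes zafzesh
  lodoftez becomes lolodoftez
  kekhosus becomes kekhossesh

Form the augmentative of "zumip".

kekhosus and gepegzis both end in -s yet inflect differently (kekhossesh, gepegzisir), so the final letter is not what conditions the rule; the last vowel is.
"zumip" has last vowel 'i'. The one such stem in the data (gepegzis → gepegzisir) adds -ir, so the same rule applies.
The other patterns: stems whose last vowel is 'u' delete the last vowel and add -esh; stems whose last vowel is 'a' or 'e' repeat the first consonant+vowel as a prefix.
So zumip → zumipir.

zumipir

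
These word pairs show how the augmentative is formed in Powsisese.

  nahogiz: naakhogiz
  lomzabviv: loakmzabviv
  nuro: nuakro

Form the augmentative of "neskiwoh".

Every pair shown (nahogiz → naakhogiz, lomzabviv → loakmzabviv, nuro → nuakro) follows the same rule: insert -ak- after the first vowel.
So neskiwoh → neakskiwoh.

neakskiwoh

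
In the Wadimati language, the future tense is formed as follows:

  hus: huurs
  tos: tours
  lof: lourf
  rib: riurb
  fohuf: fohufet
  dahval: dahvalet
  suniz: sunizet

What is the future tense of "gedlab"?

lof and fohuf both end in -f yet inflect differently (lourf, fohufet), so the final letter is not what conditions the rule; the number of vowels is.
"gedlab" has 2 vowels. The stems with 2 vowels (fohuf → fohufet, dahval → dahvalet, suniz → sunizet) add -et.
The other pattern: stems with 1 vowel insert -ur- after the first vowel.
So gedlab → gedlabet.

gedlabet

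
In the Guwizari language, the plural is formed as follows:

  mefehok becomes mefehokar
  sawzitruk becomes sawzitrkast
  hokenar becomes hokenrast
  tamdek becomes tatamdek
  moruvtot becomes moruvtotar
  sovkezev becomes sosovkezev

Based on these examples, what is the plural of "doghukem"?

"doghukem" has last vowel 'e'. The stems whose last vowel is 'e' (tamdek → tatamdek, sovkezev → sosovkezev) repeat the first consonant+vowel as a prefix.
The other patterns: stems whose last vowel is 'o' add -ar; stems whose last vowel is 'a' or 'u' delete the last vowel and add -ast.
So doghukem → dodoghukem.

dodoghukem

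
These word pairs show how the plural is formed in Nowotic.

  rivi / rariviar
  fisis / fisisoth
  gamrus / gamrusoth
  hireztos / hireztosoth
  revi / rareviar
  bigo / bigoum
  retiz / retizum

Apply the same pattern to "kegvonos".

fisis and rivi both have last vowel 'i' yet inflect differently (fisisoth, rariviar), so the last vowel is not what conditions the rule; the final letter is.
"kegvonos" ends in -s. The stems ending in -s (fisis → fisisoth, gamrus → gamrusoth, hireztos → hireztosoth) add -oth.
So kegvonos → kegvonosoth.

kegvonosoth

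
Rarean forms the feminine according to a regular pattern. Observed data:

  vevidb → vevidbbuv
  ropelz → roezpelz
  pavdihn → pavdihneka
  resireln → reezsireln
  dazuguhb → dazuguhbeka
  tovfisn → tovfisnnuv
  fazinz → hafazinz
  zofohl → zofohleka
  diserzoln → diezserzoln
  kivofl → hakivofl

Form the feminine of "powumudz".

pavdihn and tovfisn both end in -n yet inflect differently (pavdihneka, tovfisnnuv), so the final letter is not what conditions the rule; the second-to-last letter is.
"powumudz" has second-to-last letter 'd'. The one such stem in the data (vevidb → vevidbbuv) doubles the final consonant and adds -uv (as does tovfisn), so the same rule applies.
So powumudz → powumudzzuv.

powumudzzuv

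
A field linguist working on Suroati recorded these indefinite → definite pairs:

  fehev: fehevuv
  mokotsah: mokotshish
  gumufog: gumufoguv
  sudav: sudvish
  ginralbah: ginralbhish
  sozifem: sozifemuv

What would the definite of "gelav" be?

sudav and fehev both end in -v yet inflect differently (sudvish, fehevuv), so the final letter is not what conditions the rule; the last vowel is.
"gelav" has last vowel 'a'. The stems whose last vowel is 'a' (sudav → sudvish, mokotsah → mokotshish, ginralbah → ginralbhish) delete the last vowel and add -ish.
The other pattern: stems whose last vowel is 'e' or 'o' add -uv.
So gelav → gelvish.

gelvish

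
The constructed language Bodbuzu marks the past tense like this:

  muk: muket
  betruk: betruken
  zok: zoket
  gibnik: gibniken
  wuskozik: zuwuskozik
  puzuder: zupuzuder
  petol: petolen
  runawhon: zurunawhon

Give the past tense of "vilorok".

"vilorok" has 3 vowels. The stems with 3 vowels (runawhon → zurunawhon, puzuder → zupuzuder, wuskozik → zuwuskozik) add the prefix zu-.
The other patterns: stems with 1 vowel add -et; stems with 2 vowels add -en.
So vilorok → zuvilorok.

zuvilorok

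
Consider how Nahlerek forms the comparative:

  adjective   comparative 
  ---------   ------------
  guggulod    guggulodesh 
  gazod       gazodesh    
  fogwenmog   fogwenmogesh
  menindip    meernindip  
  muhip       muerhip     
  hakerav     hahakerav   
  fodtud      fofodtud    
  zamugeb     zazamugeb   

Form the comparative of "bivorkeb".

guggulod and fodtud both end in -d yet inflect differently (guggulodesh, fofodtud), so the final letter is not what conditions the rule; the last vowel is.
"bivorkeb" has last vowel 'e'. The one such stem in the data (zamugeb → zazamugeb) repeats the first consonant+vowel as a prefix (as do hakerav, fodtud), so the same rule applies.
So bivorkeb → bibivorkeb.

bibivorkeb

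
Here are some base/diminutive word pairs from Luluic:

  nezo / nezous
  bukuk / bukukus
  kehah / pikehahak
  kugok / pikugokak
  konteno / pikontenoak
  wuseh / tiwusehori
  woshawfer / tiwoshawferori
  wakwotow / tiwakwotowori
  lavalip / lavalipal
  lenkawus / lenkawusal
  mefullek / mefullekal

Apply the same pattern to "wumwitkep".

bukuk and kugok both end in -k yet inflect differently (bukukus, pikugokak), so the final letter is not what conditions the rule; the first letter is.
"wumwitkep" begins with w-. The stems beginning with w- (wuseh → tiwusehori, woshawfer → tiwoshawferori, wakwotow → tiwakwotowori) add ti- … -ori around the stem.
The other patterns: stems beginning with b- or n- add -us; stems beginning with k- add pi- … -ak around the stem; stems beginning with l- or m- add -al.
So wumwitkep → tiwumwitkepori.

tiwumwitkepori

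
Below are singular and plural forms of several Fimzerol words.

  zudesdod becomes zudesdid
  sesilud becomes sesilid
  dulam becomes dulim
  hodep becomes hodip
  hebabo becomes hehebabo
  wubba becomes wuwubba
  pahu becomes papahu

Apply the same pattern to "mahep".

mahip

"mahep" ends in a consonant. The stems ending in a consonant (zudesdod → zudesdid, sesilud → sesilid, dulam → dulim) change the last vowel to 'i'.
The other pattern: stems ending in a vowel repeat the first consonant+vowel as a prefix.
So mahep → mahip.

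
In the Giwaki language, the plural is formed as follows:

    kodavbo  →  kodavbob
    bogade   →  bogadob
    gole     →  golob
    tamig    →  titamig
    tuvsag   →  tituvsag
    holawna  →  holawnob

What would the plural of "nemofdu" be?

holawna and tuvsag both have last vowel 'a' yet inflect differently (holawnob, tituvsag), so the last vowel is not what conditions the rule; whether the stem ends in a vowel or a consonant is.
"nemofdu" ends in a vowel. The stems ending in a vowel (bogade → bogadob, gole → golob, kodavbo → kodavbob) drop the final letter and add -ob.
So nemofdu → nemofdob.

nemofdob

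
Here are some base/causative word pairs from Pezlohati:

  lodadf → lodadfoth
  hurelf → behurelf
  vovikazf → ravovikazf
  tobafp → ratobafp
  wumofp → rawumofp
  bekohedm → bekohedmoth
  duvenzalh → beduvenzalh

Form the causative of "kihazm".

rakihazm

lodadf and hurelf both end in -f yet inflect differently (lodadfoth, behurelf), so the final letter is not what conditions the rule; the second-to-last letter is.
"kihazm" has second-to-last letter 'z'. The one such stem in the data (vovikazf → ravovikazf) adds the prefix ra-, so the same rule applies.
The other patterns: stems whose second-to-last letter is 'd' add -oth; stems whose second-to-last letter is 'l' add the prefix be-.
So kihazm → rakihazm.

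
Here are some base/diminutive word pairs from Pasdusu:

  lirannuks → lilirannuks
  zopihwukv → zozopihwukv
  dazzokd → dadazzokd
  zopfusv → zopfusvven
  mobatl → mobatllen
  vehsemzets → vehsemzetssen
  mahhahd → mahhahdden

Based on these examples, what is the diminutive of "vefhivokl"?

"vefhivokl" has second-to-last letter 'k'. The stems whose second-to-last letter is 'k' (zopihwukv → zozopihwukv, lirannuks → lilirannuks, dazzokd → dadazzokd) repeat the first consonant+vowel as a prefix.
The other pattern: stems whose second-to-last letter is 'h', 's' or 't' double the final consonant and add -en.
So vefhivokl → vevefhivokl.

vevefhivokl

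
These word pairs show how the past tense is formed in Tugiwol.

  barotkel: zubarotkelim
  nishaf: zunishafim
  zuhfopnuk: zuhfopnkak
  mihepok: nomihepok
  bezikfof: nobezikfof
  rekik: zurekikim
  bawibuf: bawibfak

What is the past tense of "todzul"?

"todzul" has last vowel 'u'. The stems whose last vowel is 'u' (bawibuf → bawibfak, zuhfopnuk → zuhfopnkak) delete the last vowel and add -ak.
The other patterns: stems whose last vowel is 'o' add the prefix no-; stems whose last vowel is 'a', 'e' or 'i' add zu- … -im around the stem.
So todzul → todzlak.

todzlak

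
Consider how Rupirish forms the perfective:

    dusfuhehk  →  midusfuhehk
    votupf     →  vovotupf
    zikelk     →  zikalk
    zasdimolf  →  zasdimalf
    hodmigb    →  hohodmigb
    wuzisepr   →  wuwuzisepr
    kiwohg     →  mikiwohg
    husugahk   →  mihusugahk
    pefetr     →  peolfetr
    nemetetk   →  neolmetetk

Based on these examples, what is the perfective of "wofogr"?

wowofogr

wuzisepr and pefetr both end in -r yet inflect differently (wuwuzisepr, peolfetr), so the final letter is not what conditions the rule; the second-to-last letter is.
"wofogr" has second-to-last letter 'g'. The one such stem in the data (hodmigb → hohodmigb) repeats the first consonant+vowel as a prefix (as do votupf, wuzisepr), so the same rule applies.
So wofogr → wowofogr.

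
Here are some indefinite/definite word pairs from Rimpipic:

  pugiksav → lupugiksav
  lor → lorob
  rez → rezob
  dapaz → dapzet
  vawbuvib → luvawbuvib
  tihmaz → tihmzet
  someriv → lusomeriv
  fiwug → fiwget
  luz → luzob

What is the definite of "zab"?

luz and dapaz both end in -z yet inflect differently (luzob, dapzet), so the final letter is not what conditions the rule; the number of vowels is.
"zab" has 1 vowel. The stems with 1 vowel (luz → luzob, lor → lorob, rez → rezob) add -ob.
The other patterns: stems with 2 vowels delete the last vowel and add -et; stems with 3 vowels add the prefix lu-.
So zab → zabob.

zabob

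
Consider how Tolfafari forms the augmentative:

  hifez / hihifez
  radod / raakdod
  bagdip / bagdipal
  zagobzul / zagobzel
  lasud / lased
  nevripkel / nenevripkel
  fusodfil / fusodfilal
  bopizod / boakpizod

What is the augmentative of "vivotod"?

"vivotod" has last vowel 'o'. The stems whose last vowel is 'o' (radod → raakdod, bopizod → boakpizod) insert -ak- after the first vowel.
The other patterns: stems whose last vowel is 'e' repeat the first consonant+vowel as a prefix; stems whose last vowel is 'i' add -al; stems whose last vowel is 'u' change the last vowel to 'e'.
So vivotod → viakvotod.

viakvotod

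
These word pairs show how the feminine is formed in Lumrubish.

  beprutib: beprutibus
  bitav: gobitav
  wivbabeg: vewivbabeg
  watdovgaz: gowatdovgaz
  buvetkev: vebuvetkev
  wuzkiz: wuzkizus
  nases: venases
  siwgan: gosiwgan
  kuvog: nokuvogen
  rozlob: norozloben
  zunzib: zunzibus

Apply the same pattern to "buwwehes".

vebuwwehes

watdovgaz and wuzkiz both end in -z yet inflect differently (gowatdovgaz, wuzkizus), so the final letter is not what conditions the rule; the last vowel is.
"buwwehes" has last vowel 'e'. The stems whose last vowel is 'e' (buvetkev → vebuvetkev, wivbabeg → vewivbabeg, nases → venases) add the prefix ve-.
The other patterns: stems whose last vowel is 'a' add the prefix go-; stems whose last vowel is 'o' add no- … -en around the stem; stems whose last vowel is 'i' add -us.
So buwwehes → vebuwwehes.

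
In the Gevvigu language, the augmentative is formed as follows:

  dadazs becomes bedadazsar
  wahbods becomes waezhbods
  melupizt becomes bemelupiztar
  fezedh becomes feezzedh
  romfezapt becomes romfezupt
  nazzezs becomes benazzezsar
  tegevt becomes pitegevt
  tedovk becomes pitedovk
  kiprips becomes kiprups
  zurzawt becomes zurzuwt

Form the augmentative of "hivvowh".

tegevt and melupizt both end in -t yet inflect differently (pitegevt, bemelupiztar), so the final letter is not what conditions the rule; the second-to-last letter is.
"hivvowh" has second-to-last letter 'w'. The one such stem in the data (zurzawt → zurzuwt) changes the last vowel to 'u' (as do kiprips, romfezapt), so the same rule applies.
The other patterns: stems whose second-to-last letter is 'v' add the prefix pi-; stems whose second-to-last letter is 'z' add be- … -ar around the stem; stems whose second-to-last letter is 'd' insert -ez- after the first vowel.
So hivvowh → hivvuwh.

hivvuwh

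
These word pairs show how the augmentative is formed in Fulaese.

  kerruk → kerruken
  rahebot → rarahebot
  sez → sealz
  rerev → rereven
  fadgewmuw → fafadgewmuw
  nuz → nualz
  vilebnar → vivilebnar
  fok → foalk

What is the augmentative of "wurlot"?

wurloten

"wurlot" has 2 vowels. The stems with 2 vowels (kerruk → kerruken, rerev → rereven) add -en.
The other patterns: stems with 1 vowel insert -al- after the first vowel; stems with 3 vowels repeat the first consonant+vowel as a prefix.
So wurlot → wurloten.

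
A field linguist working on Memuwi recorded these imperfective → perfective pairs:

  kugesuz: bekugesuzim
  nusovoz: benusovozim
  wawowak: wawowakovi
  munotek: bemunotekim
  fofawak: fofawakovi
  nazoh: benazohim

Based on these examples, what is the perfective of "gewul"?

wawowak and munotek both end in -k yet inflect differently (wawowakovi, bemunotekim), so the final letter is not what conditions the rule; the last vowel is.
"gewul" has last vowel 'u'. The one such stem in the data (kugesuz → bekugesuzim) adds be- … -im around the stem, so the same rule applies.
So gewul → begewulim.

begewulim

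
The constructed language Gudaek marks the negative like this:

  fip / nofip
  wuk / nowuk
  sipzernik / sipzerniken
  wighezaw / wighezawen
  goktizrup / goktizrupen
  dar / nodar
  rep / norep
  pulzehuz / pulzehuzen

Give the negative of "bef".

"bef" has 1 vowel. The stems with 1 vowel (fip → nofip, wuk → nowuk, dar → nodar) add the prefix no-.
The other pattern: stems with 3 vowels add -en.
So bef → nobef.

nobef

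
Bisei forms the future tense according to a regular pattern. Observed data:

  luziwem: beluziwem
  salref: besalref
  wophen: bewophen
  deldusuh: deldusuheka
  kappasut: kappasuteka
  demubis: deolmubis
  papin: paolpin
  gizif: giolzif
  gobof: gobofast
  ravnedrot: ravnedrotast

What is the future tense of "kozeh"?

bekozeh

wophen and papin both end in -n yet inflect differently (bewophen, paolpin), so the final letter is not what conditions the rule; the last vowel is.
"kozeh" has last vowel 'e'. The stems whose last vowel is 'e' (luziwem → beluziwem, salref → besalref, wophen → bewophen) add the prefix be-.
So kozeh → bekozeh.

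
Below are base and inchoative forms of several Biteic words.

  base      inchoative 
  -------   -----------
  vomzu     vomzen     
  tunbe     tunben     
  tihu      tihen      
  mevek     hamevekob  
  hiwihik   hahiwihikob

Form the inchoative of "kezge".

kezgen

tunbe and mevek both have last vowel 'e' yet inflect differently (tunben, hamevekob), so the last vowel is not what conditions the rule; whether the stem ends in a vowel or a consonant is.
"kezge" ends in a vowel. The stems ending in a vowel (vomzu → vomzen, tunbe → tunben, tihu → tihen) drop the final letter and add -en.
So kezge → kezgen.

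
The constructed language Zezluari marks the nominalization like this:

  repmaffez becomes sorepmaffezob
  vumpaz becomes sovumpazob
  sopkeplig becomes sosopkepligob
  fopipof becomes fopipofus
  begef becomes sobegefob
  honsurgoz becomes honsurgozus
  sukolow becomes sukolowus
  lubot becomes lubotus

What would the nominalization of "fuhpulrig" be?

sofuhpulrigob

honsurgoz and vumpaz both end in -z yet inflect differently (honsurgozus, sovumpazob), so the final letter is not what conditions the rule; the last vowel is.
"fuhpulrig" has last vowel 'i'. The one such stem in the data (sopkeplig → sosopkepligob) adds so- … -ob around the stem, so the same rule applies.
The other pattern: stems whose last vowel is 'o' add -us.
So fuhpulrig → sofuhpulrigob.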